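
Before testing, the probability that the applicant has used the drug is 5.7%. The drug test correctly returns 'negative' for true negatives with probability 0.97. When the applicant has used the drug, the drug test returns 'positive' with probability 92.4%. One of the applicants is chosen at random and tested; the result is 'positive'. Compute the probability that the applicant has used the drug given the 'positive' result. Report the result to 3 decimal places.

Let H be the event that the applicant has used the drug. P(H) = 0.057, so P(¬H) = 0.943. With E the 'positive' result, P(E|H) = 0.924 and P(E|¬H) = 0.03.
P(E) = 0.924·0.057 + 0.03·0.943 = 0.052668 + 0.028290 = 0.080958.
By Bayes' theorem, P(H|E) = 0.052668 / 0.080958 = 0.651.

P(H | E) ≈ 0.651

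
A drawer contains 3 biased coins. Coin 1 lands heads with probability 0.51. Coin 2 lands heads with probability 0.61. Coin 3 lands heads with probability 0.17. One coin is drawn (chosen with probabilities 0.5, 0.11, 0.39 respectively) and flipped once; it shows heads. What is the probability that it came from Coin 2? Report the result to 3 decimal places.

Tabulate prior·likelihood by source: [1] prior 0.5, lik 0.51, product 0.2550; [2] prior 0.11, lik 0.61, product 0.06710; [3] prior 0.39, lik 0.17, product 0.06630.
Normalizing constant = 0.38840; the posterior for Coin 2 is its product over the sum, 0.06710/0.38840 = 0.173.

Posterior probability ≈ 0.173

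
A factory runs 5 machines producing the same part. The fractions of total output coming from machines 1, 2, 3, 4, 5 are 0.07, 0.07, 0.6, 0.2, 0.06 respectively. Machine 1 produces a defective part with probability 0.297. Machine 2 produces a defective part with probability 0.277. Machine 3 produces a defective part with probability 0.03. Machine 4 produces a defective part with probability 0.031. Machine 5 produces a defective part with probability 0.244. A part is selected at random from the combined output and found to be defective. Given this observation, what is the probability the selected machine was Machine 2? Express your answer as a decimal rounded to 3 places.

Tabulate prior·likelihood by source: [1] prior 0.07, lik 0.297, product 0.02079; [2] prior 0.07, lik 0.277, product 0.01939; [3] prior 0.6, lik 0.03, product 0.01800; [4] prior 0.2, lik 0.031, product 0.006200; [5] prior 0.06, lik 0.244, product 0.01464.
Normalizing constant = 0.079020; the posterior for Machine 2 is its product over the sum, 0.01939/0.079020 = 0.245.

Posterior probability ≈ 0.245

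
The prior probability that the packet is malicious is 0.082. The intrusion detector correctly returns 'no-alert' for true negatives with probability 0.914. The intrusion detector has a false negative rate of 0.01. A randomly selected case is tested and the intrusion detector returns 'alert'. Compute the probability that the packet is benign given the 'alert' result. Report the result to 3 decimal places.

P(¬H | E) ≈ 0.493

Let H be the event that the packet is malicious. P(H) = 0.082, so P(¬H) = 0.918. With E the 'alert' result, P(E|H) = 0.99 and P(E|¬H) = 0.086.
P(E) = 0.99·0.082 + 0.086·0.918 = 0.081180 + 0.078948 = 0.16013.
By Bayes' theorem, P(H|E) = 0.081180 / 0.16013 = 0.507. Hence P(¬H|E) = 1 − 0.507 = 0.493.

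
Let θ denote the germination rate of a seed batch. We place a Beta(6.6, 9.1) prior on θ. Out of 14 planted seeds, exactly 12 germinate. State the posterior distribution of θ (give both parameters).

Observing 12 successes and 2 failures updates Beta(6.6, 9.1) by adding the success and failure counts to the two shape parameters: α = 6.6+12 = 18.6, β = 9.1+2 = 11.1.

Posterior: Beta(18.6, 11.1)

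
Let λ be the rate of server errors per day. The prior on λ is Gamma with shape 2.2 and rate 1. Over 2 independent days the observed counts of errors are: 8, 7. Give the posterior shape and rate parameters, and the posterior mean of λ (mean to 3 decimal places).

Total count ∑xᵢ = 15 over n = 2 days.
Gamma is conjugate to the Poisson likelihood: posterior is Gamma(shape = 2.2+15 = 17.2, rate = 1+2 = 3).
E[λ | data] = 17.2/3 = 5.733.

Posterior: Gamma(shape=17.2, rate=3); mean ≈ 5.733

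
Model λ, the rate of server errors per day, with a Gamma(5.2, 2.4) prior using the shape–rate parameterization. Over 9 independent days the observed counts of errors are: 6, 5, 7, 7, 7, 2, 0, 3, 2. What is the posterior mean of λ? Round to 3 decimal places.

Posterior mean ≈ 3.877

Total count ∑xᵢ = 39 over n = 9 days.
Gamma is conjugate to the Poisson likelihood: posterior is Gamma(shape = 5.2+39 = 44.2, rate = 2.4+9 = 11.4).
E[λ | data] = 44.2/11.4 = 3.877.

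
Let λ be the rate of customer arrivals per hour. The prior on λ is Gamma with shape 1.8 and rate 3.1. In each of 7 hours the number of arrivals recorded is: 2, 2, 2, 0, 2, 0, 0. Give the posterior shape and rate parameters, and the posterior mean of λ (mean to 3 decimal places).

Total count ∑xᵢ = 8 over n = 7 hours.
Gamma is conjugate to the Poisson likelihood: posterior is Gamma(shape = 1.8+8 = 9.8, rate = 3.1+7 = 10.1).
Posterior mean = shape/rate = 9.8/10.1 = 0.970.

Posterior: Gamma(shape=9.8, rate=10.1); mean ≈ 0.970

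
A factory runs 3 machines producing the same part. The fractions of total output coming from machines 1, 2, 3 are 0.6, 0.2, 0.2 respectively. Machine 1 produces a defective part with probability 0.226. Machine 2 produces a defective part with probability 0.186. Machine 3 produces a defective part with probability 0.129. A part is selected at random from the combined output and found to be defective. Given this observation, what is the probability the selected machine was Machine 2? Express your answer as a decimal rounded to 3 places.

Tabulate prior·likelihood by source: [1] prior 0.6, lik 0.226, product 0.1356; [2] prior 0.2, lik 0.186, product 0.03720; [3] prior 0.2, lik 0.129, product 0.02580.
Normalizing constant = 0.19860; the posterior for Machine 2 is its product over the sum, 0.03720/0.19860 = 0.187.

Posterior probability ≈ 0.187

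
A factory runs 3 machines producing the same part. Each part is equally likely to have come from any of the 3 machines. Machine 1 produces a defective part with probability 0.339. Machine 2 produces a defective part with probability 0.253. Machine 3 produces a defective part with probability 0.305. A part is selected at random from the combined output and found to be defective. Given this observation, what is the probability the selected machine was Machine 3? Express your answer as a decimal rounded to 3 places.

Posterior probability ≈ 0.340

P(defective|M1) = 0.339; P(defective|M2) = 0.253; P(defective|M3) = 0.305.
Prior × likelihood for each source: 0.333333·0.339=0.1130, 0.333333·0.253=0.08433, 0.333333·0.305=0.1017. Summing gives P(defective) = 0.29900.
P(Machine 3 | defective) = 0.1017 / 0.29900 = 0.340.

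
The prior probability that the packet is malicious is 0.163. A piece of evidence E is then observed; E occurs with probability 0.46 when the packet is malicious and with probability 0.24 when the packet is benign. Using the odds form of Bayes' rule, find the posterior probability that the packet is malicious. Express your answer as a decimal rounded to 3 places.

Posterior probability ≈ 0.272

Prior odds = 0.163/(1−0.163) = 0.19474.
Likelihood ratio for E = 0.46/0.24 = 1.9167.
Posterior odds = prior odds × LR = 0.37326.
Posterior probability = odds/(1+odds) = 0.37326/1.3733 = 0.272.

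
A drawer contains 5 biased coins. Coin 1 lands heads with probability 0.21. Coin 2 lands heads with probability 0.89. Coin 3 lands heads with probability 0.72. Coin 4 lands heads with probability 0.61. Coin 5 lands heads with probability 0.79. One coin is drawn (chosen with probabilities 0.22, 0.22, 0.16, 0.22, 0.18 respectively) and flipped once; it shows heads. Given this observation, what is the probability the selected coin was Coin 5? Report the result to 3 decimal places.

Posterior probability ≈ 0.224

P(heads|C1) = 0.21; P(heads|C2) = 0.89; P(heads|C3) = 0.72; P(heads|C4) = 0.61; P(heads|C5) = 0.79.
Prior × likelihood for each source: 0.22·0.21=0.04620, 0.22·0.89=0.1958, 0.16·0.72=0.1152, 0.22·0.61=0.1342, 0.18·0.79=0.1422. Summing gives P(heads) = 0.63360.
P(Coin 5 | heads) = 0.1422 / 0.63360 = 0.224.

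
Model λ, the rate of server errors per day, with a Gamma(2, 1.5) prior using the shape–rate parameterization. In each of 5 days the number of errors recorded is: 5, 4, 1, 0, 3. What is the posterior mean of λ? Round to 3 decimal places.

Posterior mean ≈ 2.308

The Poisson likelihood adds the total count to the shape and the number of exposure periods to the rate. Here ∑xᵢ = 13 and n = 5, so shape 2→15 and rate 1.5→6.5.
Posterior mean = shape/rate = 15/6.5 = 2.308.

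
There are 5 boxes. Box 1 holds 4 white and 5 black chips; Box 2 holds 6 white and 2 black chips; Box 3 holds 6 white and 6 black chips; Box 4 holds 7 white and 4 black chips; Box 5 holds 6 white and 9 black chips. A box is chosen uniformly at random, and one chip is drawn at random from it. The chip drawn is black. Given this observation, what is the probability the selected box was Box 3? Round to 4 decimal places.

P(black|Box 1) = 0.5556; P(black|Box 2) = 0.25; P(black|Box 3) = 0.5; P(black|Box 4) = 0.3636; P(black|Box 5) = 0.6.
Prior × likelihood for each source: 0.2·0.5556=0.1111, 0.2·0.25=0.05000, 0.2·0.5=0.1000, 0.2·0.3636=0.07273, 0.2·0.6=0.1200. Summing gives P(black) = 0.45384.
P(Box 3 | black) = 0.1000 / 0.45384 = 0.2203.

Posterior probability ≈ 0.2203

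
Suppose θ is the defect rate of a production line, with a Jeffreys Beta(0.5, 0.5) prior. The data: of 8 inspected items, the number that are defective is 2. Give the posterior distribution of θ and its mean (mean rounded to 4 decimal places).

Posterior: Beta(2.5, 6.5); mean ≈ 0.2778

Observing 2 successes and 6 failures updates Beta(0.5, 0.5) by adding the success and failure counts to the two shape parameters: α = 0.5+2 = 2.5, β = 0.5+6 = 6.5.
E[θ | data] = 2.5/(2.5+6.5) = 0.2778.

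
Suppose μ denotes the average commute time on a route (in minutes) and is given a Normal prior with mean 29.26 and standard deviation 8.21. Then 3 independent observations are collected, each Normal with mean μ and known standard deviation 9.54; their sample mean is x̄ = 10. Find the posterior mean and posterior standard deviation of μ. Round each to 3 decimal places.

Posterior mean ≈ 15.978; posterior SD ≈ 4.574

With known σ, the Normal prior is conjugate. Weight on the data is w = (n/σ²)/(n/σ² + 1/τ₀²) = 0.0329628/(0.0329628+0.0148359) = 0.68962.
Posterior mean = w·x̄ + (1−w)·μ₀ = 0.68962·10 + 0.31038·29.26 = 15.978. Posterior variance = 1/(0.0329628+0.0148359) = 20.9211, so SD = 4.574.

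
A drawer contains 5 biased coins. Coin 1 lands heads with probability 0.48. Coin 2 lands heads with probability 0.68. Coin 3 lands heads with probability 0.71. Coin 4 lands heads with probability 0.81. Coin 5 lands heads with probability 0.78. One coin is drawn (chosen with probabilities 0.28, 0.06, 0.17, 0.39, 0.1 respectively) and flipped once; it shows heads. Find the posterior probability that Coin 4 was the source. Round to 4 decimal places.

Posterior probability ≈ 0.4580

P(heads|C1) = 0.48; P(heads|C2) = 0.68; P(heads|C3) = 0.71; P(heads|C4) = 0.81; P(heads|C5) = 0.78.
Prior × likelihood for each source: 0.28·0.48=0.1344, 0.06·0.68=0.04080, 0.17·0.71=0.1207, 0.39·0.81=0.3159, 0.1·0.78=0.07800. Summing gives P(heads) = 0.68980.
P(Coin 4 | heads) = 0.3159 / 0.68980 = 0.4580.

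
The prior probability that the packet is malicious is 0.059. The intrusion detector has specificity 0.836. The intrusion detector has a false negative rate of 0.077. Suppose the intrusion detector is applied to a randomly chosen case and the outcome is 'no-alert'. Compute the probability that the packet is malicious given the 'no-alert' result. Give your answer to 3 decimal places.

P(H | E) ≈ 0.006

Let H be the event that the packet is malicious. P(H) = 0.059, so P(¬H) = 0.941. With E the 'no-alert' result, P(E|H) = 0.077 and P(E|¬H) = 0.836.
P(E) = 0.077·0.059 + 0.836·0.941 = 0.0045430 + 0.78668 = 0.79122.
By Bayes' theorem, P(H|E) = 0.0045430 / 0.79122 = 0.006.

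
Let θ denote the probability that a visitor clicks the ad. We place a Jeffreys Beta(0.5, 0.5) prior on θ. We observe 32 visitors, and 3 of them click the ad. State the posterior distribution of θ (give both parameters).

Posterior: Beta(3.5, 29.5)

The binomial likelihood is conjugate to the Beta prior: with 3 successes and 29 failures, the posterior is Beta(0.5+3, 0.5+29) = Beta(3.5, 29.5).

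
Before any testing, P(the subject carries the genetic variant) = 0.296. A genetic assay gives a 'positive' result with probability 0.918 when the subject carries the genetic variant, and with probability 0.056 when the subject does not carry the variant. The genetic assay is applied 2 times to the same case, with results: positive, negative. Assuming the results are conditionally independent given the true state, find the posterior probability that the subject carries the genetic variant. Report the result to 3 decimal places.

With H the event that the subject carries the genetic variant, the joint likelihood of the observed sequence is P(data|H) = 0.918·0.082 = 0.075276 and P(data|¬H) = 0.056·0.944 = 0.052864.
Bayes: P(H|data) = 0.296·0.075276 / (0.296·0.075276 + 0.704·0.052864) = 0.022282/0.059498 = 0.3745.

Posterior P(H) ≈ 0.374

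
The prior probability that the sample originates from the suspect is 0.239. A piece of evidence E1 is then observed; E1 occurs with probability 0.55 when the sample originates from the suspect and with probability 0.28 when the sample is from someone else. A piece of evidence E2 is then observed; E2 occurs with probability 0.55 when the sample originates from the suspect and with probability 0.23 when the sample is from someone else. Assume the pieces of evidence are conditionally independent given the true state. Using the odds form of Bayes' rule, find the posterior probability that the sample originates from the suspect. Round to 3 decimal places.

Prior odds = 0.239/(1−0.239) = 0.31406.
Likelihood ratio for E1 = 0.55/0.28 = 1.9643.
Likelihood ratio for E2 = 0.55/0.23 = 2.3913.
Posterior odds = prior odds × LR₁ × LR₂ = 1.4752.
Posterior probability = odds/(1+odds) = 1.4752/2.4752 = 0.596.

Posterior probability ≈ 0.596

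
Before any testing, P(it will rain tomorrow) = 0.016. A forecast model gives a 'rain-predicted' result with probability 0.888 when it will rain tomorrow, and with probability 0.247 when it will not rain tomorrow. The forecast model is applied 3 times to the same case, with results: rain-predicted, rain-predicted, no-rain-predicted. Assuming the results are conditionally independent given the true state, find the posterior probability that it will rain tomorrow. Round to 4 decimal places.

Posterior P(H) ≈ 0.0303

With H the event that it will rain tomorrow, the joint likelihood of the observed sequence is P(data|H) = 0.888·0.888·0.112 = 0.088317 and P(data|¬H) = 0.247·0.247·0.753 = 0.045940.
Bayes: P(H|data) = 0.016·0.088317 / (0.016·0.088317 + 0.984·0.045940) = 0.0014131/0.046618 = 0.0303.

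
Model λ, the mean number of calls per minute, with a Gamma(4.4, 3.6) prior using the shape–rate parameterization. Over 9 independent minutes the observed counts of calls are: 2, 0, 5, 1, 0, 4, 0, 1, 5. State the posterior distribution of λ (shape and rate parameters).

Total count ∑xᵢ = 18 over n = 9 minutes.
Gamma is conjugate to the Poisson likelihood: posterior is Gamma(shape = 4.4+18 = 22.4, rate = 3.6+9 = 12.6).

Posterior: Gamma(shape=22.4, rate=12.6)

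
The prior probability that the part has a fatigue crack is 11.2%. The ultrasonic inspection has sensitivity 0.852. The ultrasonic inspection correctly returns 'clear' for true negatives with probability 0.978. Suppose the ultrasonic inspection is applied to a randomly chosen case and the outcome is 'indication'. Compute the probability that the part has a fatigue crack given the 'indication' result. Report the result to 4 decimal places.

P(H | E) ≈ 0.8301

Let H be the event that the part has a fatigue crack. P(H) = 0.112, so P(¬H) = 0.888. With E the 'indication' result, P(E|H) = 0.852 and P(E|¬H) = 0.022.
P(E) = 0.852·0.112 + 0.022·0.888 = 0.095424 + 0.019536 = 0.11496.
By Bayes' theorem, P(H|E) = 0.095424 / 0.11496 = 0.8301.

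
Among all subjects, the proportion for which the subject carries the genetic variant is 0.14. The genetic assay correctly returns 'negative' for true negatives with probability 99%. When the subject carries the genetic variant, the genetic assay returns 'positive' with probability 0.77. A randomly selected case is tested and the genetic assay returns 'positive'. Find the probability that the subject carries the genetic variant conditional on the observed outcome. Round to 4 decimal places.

Let H be the event that the subject carries the genetic variant. P(H) = 0.14, so P(¬H) = 0.86. With E the 'positive' result, P(E|H) = 0.77 and P(E|¬H) = 0.01.
P(E) = 0.77·0.14 + 0.01·0.86 = 0.10780 + 0.0086000 = 0.11640.
By Bayes' theorem, P(H|E) = 0.10780 / 0.11640 = 0.9261.

P(H | E) ≈ 0.9261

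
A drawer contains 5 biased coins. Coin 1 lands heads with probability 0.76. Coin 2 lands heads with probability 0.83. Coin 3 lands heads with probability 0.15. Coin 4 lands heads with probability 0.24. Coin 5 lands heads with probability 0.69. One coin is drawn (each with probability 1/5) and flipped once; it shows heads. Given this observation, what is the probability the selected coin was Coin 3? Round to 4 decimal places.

Posterior probability ≈ 0.0562

Tabulate prior·likelihood by source: [1] prior 0.2, lik 0.76, product 0.1520; [2] prior 0.2, lik 0.83, product 0.1660; [3] prior 0.2, lik 0.15, product 0.03000; [4] prior 0.2, lik 0.24, product 0.04800; [5] prior 0.2, lik 0.69, product 0.1380.
Normalizing constant = 0.53400; the posterior for Coin 3 is its product over the sum, 0.03000/0.53400 = 0.0562.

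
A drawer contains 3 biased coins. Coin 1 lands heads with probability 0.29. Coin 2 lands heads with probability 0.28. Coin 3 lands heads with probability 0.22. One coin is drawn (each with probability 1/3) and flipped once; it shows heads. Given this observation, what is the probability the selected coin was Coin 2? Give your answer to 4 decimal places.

Posterior probability ≈ 0.3544

Tabulate prior·likelihood by source: [1] prior 0.333333, lik 0.29, product 0.09667; [2] prior 0.333333, lik 0.28, product 0.09333; [3] prior 0.333333, lik 0.22, product 0.07333.
Normalizing constant = 0.26333; the posterior for Coin 2 is its product over the sum, 0.09333/0.26333 = 0.3544.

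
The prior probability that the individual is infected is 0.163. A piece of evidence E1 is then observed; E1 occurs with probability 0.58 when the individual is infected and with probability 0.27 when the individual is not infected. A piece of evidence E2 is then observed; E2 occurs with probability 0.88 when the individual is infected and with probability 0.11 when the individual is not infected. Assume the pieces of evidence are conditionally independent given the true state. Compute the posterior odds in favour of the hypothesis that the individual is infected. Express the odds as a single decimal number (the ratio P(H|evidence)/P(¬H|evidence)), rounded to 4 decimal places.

Posterior odds ≈ 3.3467

Prior odds = 0.163/(1−0.163) = 0.19474. In log-odds, ln(0.19474) = -1.6361.
Add log likelihood ratios: ln(2.1481) + ln(8.0000) = 2.8440.
Posterior log-odds = 1.2080, so posterior odds = exp(1.2080) = 3.3467.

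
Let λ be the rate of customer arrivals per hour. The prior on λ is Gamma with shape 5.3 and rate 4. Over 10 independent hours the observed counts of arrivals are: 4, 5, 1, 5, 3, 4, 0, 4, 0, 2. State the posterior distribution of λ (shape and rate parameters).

The Poisson likelihood adds the total count to the shape and the number of exposure periods to the rate. Here ∑xᵢ = 28 and n = 10, so shape 5.3→33.3 and rate 4→14.

Posterior: Gamma(shape=33.3, rate=14)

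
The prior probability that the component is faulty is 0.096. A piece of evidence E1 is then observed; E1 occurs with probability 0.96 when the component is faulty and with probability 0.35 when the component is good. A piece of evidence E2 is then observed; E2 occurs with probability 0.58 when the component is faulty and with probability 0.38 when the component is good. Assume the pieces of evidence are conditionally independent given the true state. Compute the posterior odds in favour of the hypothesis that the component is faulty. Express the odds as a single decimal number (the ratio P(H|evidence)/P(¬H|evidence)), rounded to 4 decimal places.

Prior odds = 0.096/(1−0.096) = 0.10619. In log-odds, ln(0.10619) = -2.2425.
Add log likelihood ratios: ln(2.7429) + ln(1.5263) = 1.4319.
Posterior log-odds = -0.81062, so posterior odds = exp(-0.81062) = 0.44458.

Posterior odds ≈ 0.4446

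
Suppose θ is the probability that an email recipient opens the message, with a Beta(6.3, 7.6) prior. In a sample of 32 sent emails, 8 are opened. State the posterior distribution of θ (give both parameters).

The binomial likelihood is conjugate to the Beta prior: with 8 successes and 24 failures, the posterior is Beta(6.3+8, 7.6+24) = Beta(14.3, 31.6).

Posterior: Beta(14.3, 31.6)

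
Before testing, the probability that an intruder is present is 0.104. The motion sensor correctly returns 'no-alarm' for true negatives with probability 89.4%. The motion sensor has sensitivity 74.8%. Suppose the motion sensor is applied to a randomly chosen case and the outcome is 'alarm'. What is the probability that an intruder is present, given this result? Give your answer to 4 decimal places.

Write H for 'an intruder is present'. Prior odds H:¬H = 0.104/0.896 = 0.11607. For the 'alarm' outcome, the likelihood ratio is 0.748/0.106 = 7.0566.
Posterior odds = 0.11607 × 7.0566 = 0.81907, so P(H|E) = 0.81907/(1+0.81907) = 0.4503.

P(H | E) ≈ 0.4503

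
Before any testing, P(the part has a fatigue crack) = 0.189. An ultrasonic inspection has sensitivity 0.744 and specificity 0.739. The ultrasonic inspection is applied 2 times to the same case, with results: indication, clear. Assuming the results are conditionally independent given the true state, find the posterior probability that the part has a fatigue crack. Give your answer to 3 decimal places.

Posterior P(H) ≈ 0.187

With H the event that the part has a fatigue crack, the joint likelihood of the observed sequence is P(data|H) = 0.744·0.256 = 0.19046 and P(data|¬H) = 0.261·0.739 = 0.19288.
Bayes: P(H|data) = 0.189·0.19046 / (0.189·0.19046 + 0.811·0.19288) = 0.035998/0.19242 = 0.1871.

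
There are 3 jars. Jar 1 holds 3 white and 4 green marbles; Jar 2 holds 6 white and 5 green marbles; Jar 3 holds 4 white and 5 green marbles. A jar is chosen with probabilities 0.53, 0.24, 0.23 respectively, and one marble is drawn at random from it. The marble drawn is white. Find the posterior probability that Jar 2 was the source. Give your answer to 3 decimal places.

Posterior probability ≈ 0.284

Tabulate prior·likelihood by source: [1] prior 0.53, lik 0.4286, product 0.2271; [2] prior 0.24, lik 0.5455, product 0.1309; [3] prior 0.23, lik 0.4444, product 0.1022.
Normalizing constant = 0.46027; the posterior for Jar 2 is its product over the sum, 0.1309/0.46027 = 0.284.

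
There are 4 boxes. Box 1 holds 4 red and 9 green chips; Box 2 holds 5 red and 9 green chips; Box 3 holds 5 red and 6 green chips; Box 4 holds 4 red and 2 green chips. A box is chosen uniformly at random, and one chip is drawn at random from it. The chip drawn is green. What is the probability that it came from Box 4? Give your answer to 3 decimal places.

Posterior probability ≈ 0.151

P(green|Box 1) = 0.6923; P(green|Box 2) = 0.6429; P(green|Box 3) = 0.5455; P(green|Box 4) = 0.3333.
Prior × likelihood for each source: 0.25·0.6923=0.1731, 0.25·0.6429=0.1607, 0.25·0.5455=0.1364, 0.25·0.3333=0.08333. Summing gives P(green) = 0.55349.
P(Box 4 | green) = 0.08333 / 0.55349 = 0.151.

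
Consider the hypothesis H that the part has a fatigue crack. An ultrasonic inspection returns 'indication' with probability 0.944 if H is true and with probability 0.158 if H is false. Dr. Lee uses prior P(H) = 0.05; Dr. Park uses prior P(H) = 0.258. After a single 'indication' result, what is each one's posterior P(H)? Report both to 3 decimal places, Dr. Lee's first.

Dr. Lee: 0.239; Dr. Park: 0.675

P('+'|H) = 0.944, P('+'|¬H) = 0.158.
Dr. Lee: numerator 0.944·0.05 = 0.047200; evidence = 0.047200+0.158·0.95 = 0.19730; posterior = 0.239.
Dr. Park: numerator 0.944·0.258 = 0.24355; evidence = 0.24355+0.158·0.742 = 0.36079; posterior = 0.675.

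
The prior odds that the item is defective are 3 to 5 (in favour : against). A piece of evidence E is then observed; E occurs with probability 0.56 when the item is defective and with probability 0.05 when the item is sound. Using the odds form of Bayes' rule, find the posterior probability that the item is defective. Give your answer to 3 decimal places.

Posterior probability ≈ 0.870

Prior odds = 3/5 = 0.60000.
Likelihood ratio for E = 0.56/0.05 = 11.200.
Posterior odds = prior odds × LR = 6.7200.
Posterior probability = odds/(1+odds) = 6.7200/7.7200 = 0.870.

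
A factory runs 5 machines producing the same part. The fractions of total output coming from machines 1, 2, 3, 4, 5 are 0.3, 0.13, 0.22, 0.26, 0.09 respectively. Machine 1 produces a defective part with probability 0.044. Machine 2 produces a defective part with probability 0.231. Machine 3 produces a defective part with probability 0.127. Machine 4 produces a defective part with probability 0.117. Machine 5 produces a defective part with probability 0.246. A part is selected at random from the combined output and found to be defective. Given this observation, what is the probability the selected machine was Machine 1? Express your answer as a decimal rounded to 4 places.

Posterior probability ≈ 0.1067

Tabulate prior·likelihood by source: [1] prior 0.3, lik 0.044, product 0.01320; [2] prior 0.13, lik 0.231, product 0.03003; [3] prior 0.22, lik 0.127, product 0.02794; [4] prior 0.26, lik 0.117, product 0.03042; [5] prior 0.09, lik 0.246, product 0.02214.
Normalizing constant = 0.12373; the posterior for Machine 1 is its product over the sum, 0.01320/0.12373 = 0.1067.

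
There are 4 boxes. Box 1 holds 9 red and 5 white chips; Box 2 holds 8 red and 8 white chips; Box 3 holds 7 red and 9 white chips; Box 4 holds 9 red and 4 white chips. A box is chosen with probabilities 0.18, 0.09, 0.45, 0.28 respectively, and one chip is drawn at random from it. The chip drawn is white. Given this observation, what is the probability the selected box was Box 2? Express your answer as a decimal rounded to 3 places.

Posterior probability ≈ 0.100

Tabulate prior·likelihood by source: [1] prior 0.18, lik 0.3571, product 0.06429; [2] prior 0.09, lik 0.5, product 0.04500; [3] prior 0.45, lik 0.5625, product 0.2531; [4] prior 0.28, lik 0.3077, product 0.08615.
Normalizing constant = 0.44856; the posterior for Box 2 is its product over the sum, 0.04500/0.44856 = 0.100.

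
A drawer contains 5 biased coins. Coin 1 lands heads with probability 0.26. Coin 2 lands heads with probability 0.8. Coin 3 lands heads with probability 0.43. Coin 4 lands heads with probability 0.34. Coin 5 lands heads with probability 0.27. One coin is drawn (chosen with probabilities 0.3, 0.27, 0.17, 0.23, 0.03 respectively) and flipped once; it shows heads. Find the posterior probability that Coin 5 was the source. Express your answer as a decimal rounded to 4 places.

Tabulate prior·likelihood by source: [1] prior 0.3, lik 0.26, product 0.07800; [2] prior 0.27, lik 0.8, product 0.2160; [3] prior 0.17, lik 0.43, product 0.07310; [4] prior 0.23, lik 0.34, product 0.07820; [5] prior 0.03, lik 0.27, product 0.008100.
Normalizing constant = 0.45340; the posterior for Coin 5 is its product over the sum, 0.008100/0.45340 = 0.0179.

Posterior probability ≈ 0.0179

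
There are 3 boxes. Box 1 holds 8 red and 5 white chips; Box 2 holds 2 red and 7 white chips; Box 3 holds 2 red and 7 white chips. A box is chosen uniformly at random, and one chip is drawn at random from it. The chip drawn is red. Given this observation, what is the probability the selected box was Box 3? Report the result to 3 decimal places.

Tabulate prior·likelihood by source: [1] prior 0.333333, lik 0.6154, product 0.2051; [2] prior 0.333333, lik 0.2222, product 0.07407; [3] prior 0.333333, lik 0.2222, product 0.07407.
Normalizing constant = 0.35328; the posterior for Box 3 is its product over the sum, 0.07407/0.35328 = 0.210.

Posterior probability ≈ 0.210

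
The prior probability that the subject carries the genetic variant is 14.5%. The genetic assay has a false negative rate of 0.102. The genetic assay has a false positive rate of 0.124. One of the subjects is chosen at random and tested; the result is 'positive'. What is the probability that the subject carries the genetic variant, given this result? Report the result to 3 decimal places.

P(H | E) ≈ 0.551

Let H be the event that the subject carries the genetic variant. P(H) = 0.145, so P(¬H) = 0.855. With E the 'positive' result, P(E|H) = 0.898 and P(E|¬H) = 0.124.
P(E) = 0.898·0.145 + 0.124·0.855 = 0.13021 + 0.10602 = 0.23623.
By Bayes' theorem, P(H|E) = 0.13021 / 0.23623 = 0.551.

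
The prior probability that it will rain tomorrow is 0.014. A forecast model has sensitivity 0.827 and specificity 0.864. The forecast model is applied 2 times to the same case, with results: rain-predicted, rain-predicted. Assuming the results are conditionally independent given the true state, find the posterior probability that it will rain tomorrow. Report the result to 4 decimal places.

Posterior P(H) ≈ 0.3443

With H the event that it will rain tomorrow, the joint likelihood of the observed sequence is P(data|H) = 0.827·0.827 = 0.68393 and P(data|¬H) = 0.136·0.136 = 0.018496.
Bayes: P(H|data) = 0.014·0.68393 / (0.014·0.68393 + 0.986·0.018496) = 0.0095750/0.027812 = 0.3443.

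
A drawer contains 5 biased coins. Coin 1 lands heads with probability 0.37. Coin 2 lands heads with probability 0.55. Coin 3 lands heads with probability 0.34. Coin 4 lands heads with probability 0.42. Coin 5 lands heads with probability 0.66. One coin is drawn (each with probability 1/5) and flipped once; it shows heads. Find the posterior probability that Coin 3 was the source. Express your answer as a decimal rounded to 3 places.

Posterior probability ≈ 0.145

Tabulate prior·likelihood by source: [1] prior 0.2, lik 0.37, product 0.07400; [2] prior 0.2, lik 0.55, product 0.1100; [3] prior 0.2, lik 0.34, product 0.06800; [4] prior 0.2, lik 0.42, product 0.08400; [5] prior 0.2, lik 0.66, product 0.1320.
Normalizing constant = 0.46800; the posterior for Coin 3 is its product over the sum, 0.06800/0.46800 = 0.145.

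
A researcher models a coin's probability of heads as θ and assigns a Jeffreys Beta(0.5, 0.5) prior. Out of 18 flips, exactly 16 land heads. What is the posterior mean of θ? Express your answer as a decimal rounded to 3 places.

Observing 16 successes and 2 failures updates Beta(0.5, 0.5) by adding the success and failure counts to the two shape parameters: α = 0.5+16 = 16.5, β = 0.5+2 = 2.5.
E[θ | data] = 16.5/(16.5+2.5) = 0.868.

Posterior mean ≈ 0.868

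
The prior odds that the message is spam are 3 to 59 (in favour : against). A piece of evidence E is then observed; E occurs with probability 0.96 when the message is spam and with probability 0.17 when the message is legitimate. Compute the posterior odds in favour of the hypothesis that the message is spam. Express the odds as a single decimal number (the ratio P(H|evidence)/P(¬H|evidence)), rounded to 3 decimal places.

Prior odds = 3/59 = 0.050847.
Likelihood ratio for E = 0.96/0.17 = 5.6471.
Posterior odds = prior odds × LR = 0.28714.

Posterior odds ≈ 0.287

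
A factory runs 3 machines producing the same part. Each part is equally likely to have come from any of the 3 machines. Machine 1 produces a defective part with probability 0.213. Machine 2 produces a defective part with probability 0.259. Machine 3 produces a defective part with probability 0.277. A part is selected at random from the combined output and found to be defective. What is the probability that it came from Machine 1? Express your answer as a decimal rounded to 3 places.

P(defective|M1) = 0.213; P(defective|M2) = 0.259; P(defective|M3) = 0.277.
Prior × likelihood for each source: 0.333333·0.213=0.07100, 0.333333·0.259=0.08633, 0.333333·0.277=0.09233. Summing gives P(defective) = 0.24967.
P(Machine 1 | defective) = 0.07100 / 0.24967 = 0.284.

Posterior probability ≈ 0.284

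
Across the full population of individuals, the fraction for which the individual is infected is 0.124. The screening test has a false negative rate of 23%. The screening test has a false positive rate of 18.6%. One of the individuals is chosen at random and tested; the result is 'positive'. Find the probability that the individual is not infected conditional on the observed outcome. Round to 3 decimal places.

P(¬H | E) ≈ 0.631

Let H be the event that the individual is infected. P(H) = 0.124, so P(¬H) = 0.876. With E the 'positive' result, P(E|H) = 0.77 and P(E|¬H) = 0.186.
P(E) = 0.77·0.124 + 0.186·0.876 = 0.095480 + 0.16294 = 0.25842.
By Bayes' theorem, P(H|E) = 0.095480 / 0.25842 = 0.369. Hence P(¬H|E) = 1 − 0.369 = 0.631.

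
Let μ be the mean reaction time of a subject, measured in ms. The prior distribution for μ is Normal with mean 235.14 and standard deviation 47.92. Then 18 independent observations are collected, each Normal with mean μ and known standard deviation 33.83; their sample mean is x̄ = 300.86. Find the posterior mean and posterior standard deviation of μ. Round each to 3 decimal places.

Posterior mean ≈ 299.089; posterior SD ≈ 7.866

With known σ, the Normal prior is conjugate. Weight on the data is w = (n/σ²)/(n/σ² + 1/τ₀²) = 0.0157278/(0.0157278+0.00043548) = 0.97306.
Posterior mean = w·x̄ + (1−w)·μ₀ = 0.97306·300.86 + 0.026942·235.14 = 299.089. Posterior variance = 1/(0.0157278+0.00043548) = 61.8686, so SD = 7.866.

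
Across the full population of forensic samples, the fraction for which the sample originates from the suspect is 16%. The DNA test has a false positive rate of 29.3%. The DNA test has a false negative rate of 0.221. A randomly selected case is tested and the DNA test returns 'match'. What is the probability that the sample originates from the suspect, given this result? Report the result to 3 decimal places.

P(H | E) ≈ 0.336

Let H be the event that the sample originates from the suspect. P(H) = 0.16, so P(¬H) = 0.84. With E the 'match' result, P(E|H) = 0.779 and P(E|¬H) = 0.293.
P(E) = 0.779·0.16 + 0.293·0.84 = 0.12464 + 0.24612 = 0.37076.
By Bayes' theorem, P(H|E) = 0.12464 / 0.37076 = 0.336.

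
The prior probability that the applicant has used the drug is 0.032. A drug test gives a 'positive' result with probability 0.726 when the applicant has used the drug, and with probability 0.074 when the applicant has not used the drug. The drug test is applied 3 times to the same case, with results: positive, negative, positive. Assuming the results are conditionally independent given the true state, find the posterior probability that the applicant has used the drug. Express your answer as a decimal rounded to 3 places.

With H the event that the applicant has used the drug, the joint likelihood of the observed sequence is P(data|H) = 0.726·0.274·0.726 = 0.14442 and P(data|¬H) = 0.074·0.926·0.074 = 0.0050708.
Bayes: P(H|data) = 0.032·0.14442 / (0.032·0.14442 + 0.968·0.0050708) = 0.0046214/0.0095299 = 0.4849.

Posterior P(H) ≈ 0.485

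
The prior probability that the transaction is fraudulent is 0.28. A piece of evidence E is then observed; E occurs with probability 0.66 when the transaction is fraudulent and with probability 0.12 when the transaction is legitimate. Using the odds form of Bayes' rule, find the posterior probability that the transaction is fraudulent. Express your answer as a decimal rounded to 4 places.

Posterior probability ≈ 0.6814

Prior odds = 0.28/(1−0.28) = 0.38889.
Likelihood ratio for E = 0.66/0.12 = 5.5000.
Posterior odds = prior odds × LR = 2.1389.
Posterior probability = odds/(1+odds) = 2.1389/3.1389 = 0.6814.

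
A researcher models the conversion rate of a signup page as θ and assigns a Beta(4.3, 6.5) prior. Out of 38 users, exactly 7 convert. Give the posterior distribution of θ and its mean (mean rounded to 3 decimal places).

Posterior: Beta(11.3, 37.5); mean ≈ 0.232

The binomial likelihood is conjugate to the Beta prior: with 7 successes and 31 failures, the posterior is Beta(4.3+7, 6.5+31) = Beta(11.3, 37.5).
E[θ | data] = 11.3/(11.3+37.5) = 0.232.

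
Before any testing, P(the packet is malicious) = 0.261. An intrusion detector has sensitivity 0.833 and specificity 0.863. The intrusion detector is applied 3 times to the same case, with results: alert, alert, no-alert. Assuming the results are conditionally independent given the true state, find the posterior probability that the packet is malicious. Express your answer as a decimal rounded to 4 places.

Let H be the event that the packet is malicious; start with P(H) = 0.261. P('alert'|H) = 0.833, P('alert'|¬H) = 0.137.
Update on result 1 ('alert'): P(H) ← 0.833·0.2610 / (0.833·0.2610 + 0.137·0.7390) = 0.21741/0.31866 = 0.6823.
Update on result 2 ('alert'): P(H) ← 0.833·0.6823 / (0.833·0.6823 + 0.137·0.3177) = 0.56834/0.61187 = 0.9289.
Update on result 3 ('no-alert'): P(H) ← 0.167·0.9289 / (0.167·0.9289 + 0.863·0.0711) = 0.15512/0.21651 = 0.7164.

Posterior P(H) ≈ 0.7164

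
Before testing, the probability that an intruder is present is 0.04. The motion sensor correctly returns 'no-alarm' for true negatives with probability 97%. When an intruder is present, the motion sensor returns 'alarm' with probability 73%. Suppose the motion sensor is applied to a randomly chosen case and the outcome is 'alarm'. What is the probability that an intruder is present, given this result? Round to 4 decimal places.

P(H | E) ≈ 0.5034

Let H be the event that an intruder is present. P(H) = 0.04, so P(¬H) = 0.96. With E the 'alarm' result, P(E|H) = 0.73 and P(E|¬H) = 0.03.
P(E) = 0.73·0.04 + 0.03·0.96 = 0.029200 + 0.028800 = 0.058000.
By Bayes' theorem, P(H|E) = 0.029200 / 0.058000 = 0.5034.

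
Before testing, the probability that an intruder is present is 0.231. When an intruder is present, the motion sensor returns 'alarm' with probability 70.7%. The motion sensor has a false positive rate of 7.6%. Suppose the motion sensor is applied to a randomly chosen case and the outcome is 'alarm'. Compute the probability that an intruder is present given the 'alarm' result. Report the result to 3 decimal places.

Let H be the event that an intruder is present. P(H) = 0.231, so P(¬H) = 0.769. With E the 'alarm' result, P(E|H) = 0.707 and P(E|¬H) = 0.076.
P(E) = 0.707·0.231 + 0.076·0.769 = 0.16332 + 0.058444 = 0.22176.
By Bayes' theorem, P(H|E) = 0.16332 / 0.22176 = 0.736.

P(H | E) ≈ 0.736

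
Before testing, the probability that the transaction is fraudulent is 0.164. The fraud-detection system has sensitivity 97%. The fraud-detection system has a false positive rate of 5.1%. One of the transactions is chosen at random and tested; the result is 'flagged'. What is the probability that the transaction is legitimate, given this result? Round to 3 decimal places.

P(¬H | E) ≈ 0.211

Write H for 'the transaction is fraudulent'. Prior odds H:¬H = 0.164/0.836 = 0.19617. For the 'flagged' outcome, the likelihood ratio is 0.97/0.051 = 19.020.
Posterior odds = 0.19617 × 19.020 = 3.7311, so P(H|E) = 3.7311/(1+3.7311) = 0.789. Then P(¬H|E) = 1 − 0.789 = 0.211.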